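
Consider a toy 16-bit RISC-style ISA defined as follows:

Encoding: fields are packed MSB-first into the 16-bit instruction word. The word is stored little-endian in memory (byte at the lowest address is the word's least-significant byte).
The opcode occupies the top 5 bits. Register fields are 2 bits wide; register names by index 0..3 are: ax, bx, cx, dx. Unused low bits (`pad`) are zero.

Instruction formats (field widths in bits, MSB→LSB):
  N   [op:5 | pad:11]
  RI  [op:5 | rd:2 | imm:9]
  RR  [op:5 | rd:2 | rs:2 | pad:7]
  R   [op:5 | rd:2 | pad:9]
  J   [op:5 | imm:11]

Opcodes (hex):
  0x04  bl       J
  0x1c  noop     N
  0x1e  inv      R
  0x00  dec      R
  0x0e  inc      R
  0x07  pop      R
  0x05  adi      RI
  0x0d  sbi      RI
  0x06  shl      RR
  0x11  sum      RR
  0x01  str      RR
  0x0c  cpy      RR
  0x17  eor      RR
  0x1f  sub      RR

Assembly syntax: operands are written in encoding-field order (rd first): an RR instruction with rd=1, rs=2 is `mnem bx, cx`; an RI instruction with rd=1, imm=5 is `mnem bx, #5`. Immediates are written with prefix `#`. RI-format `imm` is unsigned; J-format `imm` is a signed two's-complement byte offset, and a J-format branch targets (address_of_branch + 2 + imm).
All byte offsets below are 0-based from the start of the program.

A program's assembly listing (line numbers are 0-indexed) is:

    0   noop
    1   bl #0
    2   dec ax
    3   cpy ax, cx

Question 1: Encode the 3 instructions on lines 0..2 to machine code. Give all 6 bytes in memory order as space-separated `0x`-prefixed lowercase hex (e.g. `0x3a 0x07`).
line 0 (noop): pack op=0x1c:5|pad=0:11 = 0xe000; little→ 00 e0
line 1 (bl): pack op=0x4:5|imm=0:11 = 0x2000; little→ 00 20
line 2 (dec): pack op=0x0:5|rd=0:2|pad=0:9 = 0x0000; little→ 00 00

0x00 0xe0 0x00 0x20 0x00 0x00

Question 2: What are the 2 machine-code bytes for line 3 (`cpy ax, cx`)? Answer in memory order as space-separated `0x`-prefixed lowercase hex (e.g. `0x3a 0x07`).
0x00 0x61

3. cpy fields op=0xc:5|rd=0:2|rs=2:2|pad=0:7 → word 6100h → 00 61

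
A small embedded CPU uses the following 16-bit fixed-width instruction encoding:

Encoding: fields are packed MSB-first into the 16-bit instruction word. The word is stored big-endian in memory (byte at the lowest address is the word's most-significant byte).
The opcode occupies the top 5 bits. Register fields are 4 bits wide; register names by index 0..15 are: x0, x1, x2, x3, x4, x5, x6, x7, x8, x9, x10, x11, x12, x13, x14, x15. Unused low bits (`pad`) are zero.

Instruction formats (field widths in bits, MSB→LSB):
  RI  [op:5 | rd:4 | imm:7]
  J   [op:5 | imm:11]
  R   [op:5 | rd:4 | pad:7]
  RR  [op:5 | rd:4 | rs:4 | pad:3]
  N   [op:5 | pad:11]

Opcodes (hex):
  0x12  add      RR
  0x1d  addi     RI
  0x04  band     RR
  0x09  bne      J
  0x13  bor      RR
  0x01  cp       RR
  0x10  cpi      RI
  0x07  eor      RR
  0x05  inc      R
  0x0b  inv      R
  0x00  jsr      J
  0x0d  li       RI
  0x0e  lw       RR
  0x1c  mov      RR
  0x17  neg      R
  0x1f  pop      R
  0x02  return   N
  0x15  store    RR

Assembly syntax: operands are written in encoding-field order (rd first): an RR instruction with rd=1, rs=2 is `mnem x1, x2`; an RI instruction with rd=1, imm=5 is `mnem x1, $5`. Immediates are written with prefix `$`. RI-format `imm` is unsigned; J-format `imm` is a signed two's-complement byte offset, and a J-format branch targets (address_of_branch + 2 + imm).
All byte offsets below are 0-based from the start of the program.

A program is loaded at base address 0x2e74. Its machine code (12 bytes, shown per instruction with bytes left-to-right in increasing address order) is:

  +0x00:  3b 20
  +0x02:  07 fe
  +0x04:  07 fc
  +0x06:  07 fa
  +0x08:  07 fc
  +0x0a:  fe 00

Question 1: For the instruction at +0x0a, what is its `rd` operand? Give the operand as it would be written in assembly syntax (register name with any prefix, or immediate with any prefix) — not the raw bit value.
+0x0a: fe 00 ⇒ word 0xfe00 (big)
  opcode bits[15:11]=0x1f: pop/R
  rd@[10:7]=0xc ⇒ x12

x12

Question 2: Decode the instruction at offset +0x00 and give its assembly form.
off 0x00: read 3b 20 as big → 0x3b20
  op=0x3b20>>11=0x7 ⇒ eor (RR)
  rd@[10:7]=0x6 ⇒ x6
  rs@[6:3]=0x4 ⇒ x4

eor x6, x4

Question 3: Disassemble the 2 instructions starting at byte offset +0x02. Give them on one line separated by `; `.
jsr $-2; jsr $-4

+0x02: 07 fe ⇒ word 0x07fe (big)
  opcode bits[15:11]=0x0: jsr/J
  imm: (w>>0)&0x7ff=0x7fe (s11→-2) → $-2
+0x04: 07 fc ⇒ word 0x07fc (big)
  opcode bits[15:11]=0x0: jsr/J
  imm: (w>>0)&0x7ff=0x7fc (s11→-4) → $-4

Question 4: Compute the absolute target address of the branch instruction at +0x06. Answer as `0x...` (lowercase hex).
[06] 07 fa → 0x07fa
  opcode bits[15:11]=0x0: jsr/J
  imm@[10:0]=0x7fa (s11→-6) ⇒ $-6
  target = base 0x2e74 + off 0x06 + 2 + imm -6 = 0x2e76

0x2e76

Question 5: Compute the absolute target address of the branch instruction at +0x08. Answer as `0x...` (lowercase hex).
0x2e7a

[08] 07 fc → 0x07fc
  top 5b → 0x0 → jsr [J]
  imm@[10:0]=0x7fc (s11→-4) ⇒ $-4
  target = base 0x2e74 + off 0x08 + 2 + imm -4 = 0x2e7a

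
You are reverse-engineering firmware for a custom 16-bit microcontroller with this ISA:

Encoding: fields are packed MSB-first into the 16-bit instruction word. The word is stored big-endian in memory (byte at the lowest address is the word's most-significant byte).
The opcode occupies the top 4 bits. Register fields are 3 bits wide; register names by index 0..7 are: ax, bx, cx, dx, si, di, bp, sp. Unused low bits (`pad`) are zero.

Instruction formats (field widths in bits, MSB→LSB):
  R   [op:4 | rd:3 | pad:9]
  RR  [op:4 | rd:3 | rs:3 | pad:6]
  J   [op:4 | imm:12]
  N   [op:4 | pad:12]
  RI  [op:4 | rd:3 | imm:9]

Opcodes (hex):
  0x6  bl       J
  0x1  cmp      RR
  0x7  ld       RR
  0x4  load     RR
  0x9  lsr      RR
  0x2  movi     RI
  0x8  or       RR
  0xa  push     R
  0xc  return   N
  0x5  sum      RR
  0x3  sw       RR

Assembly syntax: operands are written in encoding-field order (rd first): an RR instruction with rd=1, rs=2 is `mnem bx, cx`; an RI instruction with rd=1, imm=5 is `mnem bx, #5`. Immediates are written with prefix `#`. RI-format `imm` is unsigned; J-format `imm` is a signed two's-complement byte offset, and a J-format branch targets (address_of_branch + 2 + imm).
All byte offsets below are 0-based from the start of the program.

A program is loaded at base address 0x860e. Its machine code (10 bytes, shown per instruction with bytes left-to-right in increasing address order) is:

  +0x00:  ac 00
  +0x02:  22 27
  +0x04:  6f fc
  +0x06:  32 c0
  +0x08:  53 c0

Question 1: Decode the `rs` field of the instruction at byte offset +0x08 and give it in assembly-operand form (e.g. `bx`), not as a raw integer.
[08] 53 c0 → 0x53c0
  top 4b → 0x5 → sum [RR]
  [11:9] rd=1 = bx
  [8:6] rs=7 = sp

sp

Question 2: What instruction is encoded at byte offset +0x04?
bl #-4

off 0x04: read 6f fc as big → 0x6ffc
  opcode bits[15:12]=0x6: bl/J
  imm@[11:0]=0xffc (s12→-4) ⇒ #-4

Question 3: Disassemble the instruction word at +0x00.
[00] ac 00 → 0xac00
  top 4b → 0xa → push [R]
  rd@[11:9]=0x6 ⇒ bp

push bp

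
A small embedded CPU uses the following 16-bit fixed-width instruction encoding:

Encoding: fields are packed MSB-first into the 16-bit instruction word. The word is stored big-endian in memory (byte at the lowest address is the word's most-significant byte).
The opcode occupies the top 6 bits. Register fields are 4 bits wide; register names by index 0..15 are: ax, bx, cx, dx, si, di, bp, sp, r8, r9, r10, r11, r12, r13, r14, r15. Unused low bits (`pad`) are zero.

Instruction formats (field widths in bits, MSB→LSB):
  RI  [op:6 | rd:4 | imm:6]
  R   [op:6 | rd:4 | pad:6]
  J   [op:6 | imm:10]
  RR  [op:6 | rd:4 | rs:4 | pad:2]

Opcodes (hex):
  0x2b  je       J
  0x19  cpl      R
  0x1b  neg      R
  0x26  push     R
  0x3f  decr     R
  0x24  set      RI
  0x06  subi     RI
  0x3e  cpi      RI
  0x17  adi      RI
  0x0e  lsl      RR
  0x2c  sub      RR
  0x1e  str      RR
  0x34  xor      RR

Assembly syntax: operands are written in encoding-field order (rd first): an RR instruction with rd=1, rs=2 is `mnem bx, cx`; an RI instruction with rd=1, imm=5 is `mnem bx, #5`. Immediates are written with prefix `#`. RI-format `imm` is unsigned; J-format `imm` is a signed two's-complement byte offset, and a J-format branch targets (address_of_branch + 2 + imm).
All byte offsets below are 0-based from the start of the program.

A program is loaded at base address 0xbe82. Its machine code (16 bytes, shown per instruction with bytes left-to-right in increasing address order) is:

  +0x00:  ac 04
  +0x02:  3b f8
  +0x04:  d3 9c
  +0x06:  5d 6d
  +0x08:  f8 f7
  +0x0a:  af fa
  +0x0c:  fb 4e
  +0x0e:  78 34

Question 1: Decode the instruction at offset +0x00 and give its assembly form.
je #4

[00] ac 04 → 0xac04
  op=0xac04>>10=0x2b ⇒ je (J)
  imm: (w>>0)&0x3ff=0x4 → #4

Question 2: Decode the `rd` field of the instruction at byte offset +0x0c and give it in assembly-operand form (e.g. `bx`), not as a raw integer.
+0x0c: fb 4e ⇒ word 0xfb4e (big)
  opcode bits[15:10]=0x3e: cpi/RI
  rd: (w>>6)&0xf=0xd → r13
  imm: (w>>0)&0x3f=0xe → #14

r13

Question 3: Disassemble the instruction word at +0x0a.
+0x0a: af fa ⇒ word 0xaffa (big)
  op=0xaffa>>10=0x2b ⇒ je (J)
  imm@[9:0]=0x3fa (s10→-6) ⇒ #-6

je #-6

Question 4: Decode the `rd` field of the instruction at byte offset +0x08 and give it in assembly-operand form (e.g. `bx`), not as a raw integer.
dx

off 0x08: read f8 f7 as big → 0xf8f7
  top 6b → 0x3e → cpi [RI]
  rd@[9:6]=0x3 ⇒ dx
  imm@[5:0]=0x37 ⇒ #55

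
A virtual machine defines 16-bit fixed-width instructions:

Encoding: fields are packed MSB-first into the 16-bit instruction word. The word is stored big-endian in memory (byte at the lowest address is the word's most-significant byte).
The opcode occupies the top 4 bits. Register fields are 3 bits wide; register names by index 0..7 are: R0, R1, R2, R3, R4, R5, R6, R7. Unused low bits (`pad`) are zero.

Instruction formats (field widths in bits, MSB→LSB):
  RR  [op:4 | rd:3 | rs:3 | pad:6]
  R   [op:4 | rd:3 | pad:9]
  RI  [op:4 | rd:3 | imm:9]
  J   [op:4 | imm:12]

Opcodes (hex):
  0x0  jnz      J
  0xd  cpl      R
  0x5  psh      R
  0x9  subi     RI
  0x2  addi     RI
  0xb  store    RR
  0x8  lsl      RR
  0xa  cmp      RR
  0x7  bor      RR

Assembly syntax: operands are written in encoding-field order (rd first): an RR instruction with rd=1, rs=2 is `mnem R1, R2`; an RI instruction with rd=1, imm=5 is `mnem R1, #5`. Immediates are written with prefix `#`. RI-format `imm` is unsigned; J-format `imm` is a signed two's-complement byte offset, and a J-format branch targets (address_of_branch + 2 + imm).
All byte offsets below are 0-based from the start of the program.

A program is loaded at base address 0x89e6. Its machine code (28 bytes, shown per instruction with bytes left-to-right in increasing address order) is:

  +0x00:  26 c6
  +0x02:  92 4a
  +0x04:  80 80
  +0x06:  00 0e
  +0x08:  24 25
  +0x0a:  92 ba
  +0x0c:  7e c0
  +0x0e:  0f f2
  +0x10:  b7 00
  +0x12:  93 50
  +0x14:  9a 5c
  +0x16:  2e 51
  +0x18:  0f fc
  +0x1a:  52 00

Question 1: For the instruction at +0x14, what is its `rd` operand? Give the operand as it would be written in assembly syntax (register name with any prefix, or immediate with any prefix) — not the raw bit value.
R5

+0x14: 9a 5c ⇒ word 0x9a5c (big)
  top 4b → 0x9 → subi [RI]
  rd: (w>>9)&0x7=0x5 → R5
  imm: (w>>0)&0x1ff=0x5c → #92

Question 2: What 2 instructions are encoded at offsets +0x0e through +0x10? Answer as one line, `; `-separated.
[0e] 0f f2 → 0x0ff2
  top 4b → 0x0 → jnz [J]
  imm: (w>>0)&0xfff=0xff2 (s12→-14) → #-14
[10] b7 00 → 0xb700
  top 4b → 0xb → store [RR]
  rd: (w>>9)&0x7=0x3 → R3
  rs: (w>>6)&0x7=0x4 → R4

jnz #-14; store R3, R4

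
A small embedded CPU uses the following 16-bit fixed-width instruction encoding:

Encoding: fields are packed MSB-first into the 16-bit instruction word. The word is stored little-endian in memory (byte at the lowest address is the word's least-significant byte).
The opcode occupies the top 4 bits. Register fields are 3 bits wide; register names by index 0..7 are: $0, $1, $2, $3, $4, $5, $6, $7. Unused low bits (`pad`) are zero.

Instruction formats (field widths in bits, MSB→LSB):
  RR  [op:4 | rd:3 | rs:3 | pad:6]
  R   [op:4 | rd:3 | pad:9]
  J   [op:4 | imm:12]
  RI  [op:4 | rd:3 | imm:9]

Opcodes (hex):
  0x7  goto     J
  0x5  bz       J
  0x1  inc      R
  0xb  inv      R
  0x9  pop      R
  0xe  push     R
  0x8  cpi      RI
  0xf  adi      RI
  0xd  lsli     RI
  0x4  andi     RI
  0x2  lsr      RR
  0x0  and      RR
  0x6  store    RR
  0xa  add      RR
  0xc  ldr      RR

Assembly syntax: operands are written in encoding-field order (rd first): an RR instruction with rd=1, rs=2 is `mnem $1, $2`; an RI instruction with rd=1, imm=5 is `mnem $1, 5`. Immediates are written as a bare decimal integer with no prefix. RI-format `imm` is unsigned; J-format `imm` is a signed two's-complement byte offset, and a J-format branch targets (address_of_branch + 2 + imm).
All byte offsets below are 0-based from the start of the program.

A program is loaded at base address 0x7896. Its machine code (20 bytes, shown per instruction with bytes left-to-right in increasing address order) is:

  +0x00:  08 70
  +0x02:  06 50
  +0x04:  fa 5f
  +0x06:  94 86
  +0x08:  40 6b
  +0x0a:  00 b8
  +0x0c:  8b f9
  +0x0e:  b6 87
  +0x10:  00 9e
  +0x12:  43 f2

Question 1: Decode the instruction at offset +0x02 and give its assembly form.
[02] 06 50 → 0x5006
  opcode bits[15:12]=0x5: bz/J
  imm: (w>>0)&0xfff=0x6 → 6

bz 6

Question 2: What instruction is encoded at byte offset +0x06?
cpi $3, 148

off 0x06: read 94 86 as little → 0x8694
  top 4b → 0x8 → cpi [RI]
  rd: (w>>9)&0x7=0x3 → $3
  imm: (w>>0)&0x1ff=0x94 → 148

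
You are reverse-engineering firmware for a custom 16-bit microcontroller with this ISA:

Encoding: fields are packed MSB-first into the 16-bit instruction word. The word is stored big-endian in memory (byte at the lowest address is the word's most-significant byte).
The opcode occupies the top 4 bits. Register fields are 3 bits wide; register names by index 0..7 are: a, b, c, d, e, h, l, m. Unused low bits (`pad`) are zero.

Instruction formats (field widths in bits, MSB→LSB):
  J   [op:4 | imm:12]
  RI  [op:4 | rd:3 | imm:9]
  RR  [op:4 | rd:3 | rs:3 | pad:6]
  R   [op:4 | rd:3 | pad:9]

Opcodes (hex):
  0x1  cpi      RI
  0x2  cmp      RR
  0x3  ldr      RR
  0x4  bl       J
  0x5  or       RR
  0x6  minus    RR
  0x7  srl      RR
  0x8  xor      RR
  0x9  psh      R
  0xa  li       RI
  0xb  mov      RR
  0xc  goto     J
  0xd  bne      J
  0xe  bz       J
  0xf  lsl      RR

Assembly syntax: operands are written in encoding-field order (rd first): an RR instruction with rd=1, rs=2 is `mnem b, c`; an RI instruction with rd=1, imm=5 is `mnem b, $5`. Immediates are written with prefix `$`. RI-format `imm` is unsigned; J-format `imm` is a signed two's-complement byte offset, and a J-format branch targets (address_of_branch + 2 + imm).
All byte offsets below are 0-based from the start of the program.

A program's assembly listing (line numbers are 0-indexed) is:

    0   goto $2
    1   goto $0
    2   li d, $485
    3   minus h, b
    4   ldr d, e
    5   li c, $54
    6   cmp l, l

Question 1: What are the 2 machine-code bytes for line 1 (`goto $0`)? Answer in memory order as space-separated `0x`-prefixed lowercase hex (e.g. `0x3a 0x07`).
L1: goto op=0xc:4|imm=0:12 ⇒ 0xc000 ⇒ big c0 00

0xc0 0x00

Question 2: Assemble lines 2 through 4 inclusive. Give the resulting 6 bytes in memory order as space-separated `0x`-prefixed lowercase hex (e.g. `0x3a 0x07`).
2. li fields op=0xa:4|rd=3:3|imm=485:9 → word a7e5h → a7 e5
3. minus fields op=0x6:4|rd=5:3|rs=1:3|pad=0:6 → word 6a40h → 6a 40
4. ldr fields op=0x3:4|rd=3:3|rs=4:3|pad=0:6 → word 3700h → 37 00

0xa7 0xe5 0x6a 0x40 0x37 0x00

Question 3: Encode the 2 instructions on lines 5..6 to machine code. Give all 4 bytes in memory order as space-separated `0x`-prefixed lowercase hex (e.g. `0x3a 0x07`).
0xa4 0x36 0x2d 0x80

line 5 (li): pack op=0xa:4|rd=2:3|imm=54:9 = 0xa436; big→ a4 36
line 6 (cmp): pack op=0x2:4|rd=6:3|rs=6:3|pad=0:6 = 0x2d80; big→ 2d 80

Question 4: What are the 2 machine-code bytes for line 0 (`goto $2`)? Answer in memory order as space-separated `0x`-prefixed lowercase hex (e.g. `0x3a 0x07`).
0xc0 0x02

line 0 (goto): pack op=0xc:4|imm=2:12 = 0xc002; big→ c0 02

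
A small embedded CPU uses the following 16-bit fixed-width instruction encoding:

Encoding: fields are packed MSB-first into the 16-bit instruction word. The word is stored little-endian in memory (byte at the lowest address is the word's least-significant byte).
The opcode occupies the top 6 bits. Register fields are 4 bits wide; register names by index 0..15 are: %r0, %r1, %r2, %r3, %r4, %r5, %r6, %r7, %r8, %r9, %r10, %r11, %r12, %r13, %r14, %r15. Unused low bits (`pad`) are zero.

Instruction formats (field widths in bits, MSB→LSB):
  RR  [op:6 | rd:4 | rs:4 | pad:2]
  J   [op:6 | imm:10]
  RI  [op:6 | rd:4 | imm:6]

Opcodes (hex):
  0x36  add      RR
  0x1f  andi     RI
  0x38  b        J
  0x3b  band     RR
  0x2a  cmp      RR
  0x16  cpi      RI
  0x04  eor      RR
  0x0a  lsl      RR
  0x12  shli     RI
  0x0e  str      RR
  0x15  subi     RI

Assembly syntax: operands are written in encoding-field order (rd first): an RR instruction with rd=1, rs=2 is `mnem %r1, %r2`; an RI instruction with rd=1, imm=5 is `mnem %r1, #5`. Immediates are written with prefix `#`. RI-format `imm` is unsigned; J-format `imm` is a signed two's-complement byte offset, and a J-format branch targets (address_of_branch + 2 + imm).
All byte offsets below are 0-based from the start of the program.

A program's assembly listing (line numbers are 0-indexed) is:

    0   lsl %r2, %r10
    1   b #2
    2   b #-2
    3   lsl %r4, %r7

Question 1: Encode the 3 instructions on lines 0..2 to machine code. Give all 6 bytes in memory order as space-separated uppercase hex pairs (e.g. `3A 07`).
A8 28 02 E0 FE E3

line 0 (lsl): pack op=0xa:6|rd=2:4|rs=10:4|pad=0:2 = 0x28a8; little→ a8 28
line 1 (b): pack op=0x38:6|imm=2:10 = 0xe002; little→ 02 e0
line 2 (b): pack op=0x38:6|imm=-2:10 = 0xe3fe; little→ fe e3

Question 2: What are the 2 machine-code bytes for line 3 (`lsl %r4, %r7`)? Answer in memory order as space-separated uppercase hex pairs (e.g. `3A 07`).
L3: lsl op=0xa:6|rd=4:4|rs=7:4|pad=0:2 ⇒ 0x291c ⇒ little 1c 29

1C 29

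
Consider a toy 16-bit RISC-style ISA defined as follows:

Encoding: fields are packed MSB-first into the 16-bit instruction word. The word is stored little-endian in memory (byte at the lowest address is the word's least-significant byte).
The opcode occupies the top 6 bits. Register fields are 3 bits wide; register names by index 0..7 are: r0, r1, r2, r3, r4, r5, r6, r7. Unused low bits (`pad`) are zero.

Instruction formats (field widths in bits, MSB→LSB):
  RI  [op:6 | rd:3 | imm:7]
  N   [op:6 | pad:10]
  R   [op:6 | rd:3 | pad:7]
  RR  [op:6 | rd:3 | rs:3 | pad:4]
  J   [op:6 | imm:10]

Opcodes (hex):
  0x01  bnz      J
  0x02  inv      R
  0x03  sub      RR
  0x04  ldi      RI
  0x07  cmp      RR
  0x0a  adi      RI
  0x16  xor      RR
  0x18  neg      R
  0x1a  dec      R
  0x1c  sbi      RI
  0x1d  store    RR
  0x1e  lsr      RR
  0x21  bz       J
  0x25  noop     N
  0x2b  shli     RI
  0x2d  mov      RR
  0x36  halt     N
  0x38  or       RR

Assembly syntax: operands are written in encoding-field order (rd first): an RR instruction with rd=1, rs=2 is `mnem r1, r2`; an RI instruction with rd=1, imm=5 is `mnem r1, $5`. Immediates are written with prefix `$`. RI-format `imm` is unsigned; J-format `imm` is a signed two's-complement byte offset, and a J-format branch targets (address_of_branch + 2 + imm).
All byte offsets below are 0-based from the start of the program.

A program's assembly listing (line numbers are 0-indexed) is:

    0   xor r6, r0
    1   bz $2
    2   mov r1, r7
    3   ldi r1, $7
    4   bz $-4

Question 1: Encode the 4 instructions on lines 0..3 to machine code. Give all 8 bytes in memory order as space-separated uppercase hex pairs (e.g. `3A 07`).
L0: xor op=0x16:6|rd=6:3|rs=0:3|pad=0:4 ⇒ 0x5b00 ⇒ little 00 5b
L1: bz op=0x21:6|imm=2:10 ⇒ 0x8402 ⇒ little 02 84
L2: mov op=0x2d:6|rd=1:3|rs=7:3|pad=0:4 ⇒ 0xb4f0 ⇒ little f0 b4
L3: ldi op=0x4:6|rd=1:3|imm=7:7 ⇒ 0x1087 ⇒ little 87 10

00 5B 02 84 F0 B4 87 10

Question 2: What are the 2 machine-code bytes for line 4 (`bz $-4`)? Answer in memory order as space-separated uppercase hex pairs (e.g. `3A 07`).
L4: bz op=0x21:6|imm=-4:10 ⇒ 0x87fc ⇒ little fc 87

FC 87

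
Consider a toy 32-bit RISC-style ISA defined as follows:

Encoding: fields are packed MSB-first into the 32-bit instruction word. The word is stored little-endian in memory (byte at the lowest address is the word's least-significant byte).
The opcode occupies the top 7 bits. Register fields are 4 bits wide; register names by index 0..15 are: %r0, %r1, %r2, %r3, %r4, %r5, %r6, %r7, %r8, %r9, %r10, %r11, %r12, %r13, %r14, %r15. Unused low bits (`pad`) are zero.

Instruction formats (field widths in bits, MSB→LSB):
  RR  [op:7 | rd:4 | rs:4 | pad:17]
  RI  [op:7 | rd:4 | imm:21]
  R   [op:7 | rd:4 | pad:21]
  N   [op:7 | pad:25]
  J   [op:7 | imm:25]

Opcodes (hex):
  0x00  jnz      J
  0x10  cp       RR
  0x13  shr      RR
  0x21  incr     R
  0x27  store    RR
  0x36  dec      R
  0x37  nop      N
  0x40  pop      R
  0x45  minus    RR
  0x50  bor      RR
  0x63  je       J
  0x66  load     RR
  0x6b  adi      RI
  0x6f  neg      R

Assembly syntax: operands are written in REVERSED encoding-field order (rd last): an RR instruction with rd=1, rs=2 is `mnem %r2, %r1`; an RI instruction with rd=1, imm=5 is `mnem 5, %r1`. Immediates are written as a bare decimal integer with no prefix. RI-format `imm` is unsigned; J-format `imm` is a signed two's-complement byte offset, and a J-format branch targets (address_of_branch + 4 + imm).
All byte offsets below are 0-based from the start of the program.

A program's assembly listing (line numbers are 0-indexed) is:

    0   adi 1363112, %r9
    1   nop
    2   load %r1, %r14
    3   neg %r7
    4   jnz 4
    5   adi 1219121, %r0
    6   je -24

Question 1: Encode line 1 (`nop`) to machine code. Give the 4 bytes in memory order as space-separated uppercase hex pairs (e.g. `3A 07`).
00 00 00 6E

L1: nop op=0x37:7|pad=0:25 ⇒ 0x6e000000 ⇒ little 00 00 00 6e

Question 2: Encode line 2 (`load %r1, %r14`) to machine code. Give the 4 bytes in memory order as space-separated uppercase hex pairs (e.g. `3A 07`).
2. load fields op=0x66:7|rd=14:4|rs=1:4|pad=0:17 → word cdc20000h → 00 00 c2 cd

00 00 C2 CD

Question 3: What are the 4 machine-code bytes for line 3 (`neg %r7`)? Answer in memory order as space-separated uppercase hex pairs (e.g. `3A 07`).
L3: neg op=0x6f:7|rd=7:4|pad=0:21 ⇒ 0xdee00000 ⇒ little 00 00 e0 de

00 00 E0 DE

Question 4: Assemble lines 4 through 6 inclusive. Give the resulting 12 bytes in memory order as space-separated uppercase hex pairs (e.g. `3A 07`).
04 00 00 00 31 9A 12 D6 E8 FF FF C7

L4: jnz op=0x0:7|imm=4:25 ⇒ 0x00000004 ⇒ little 04 00 00 00
L5: adi op=0x6b:7|rd=0:4|imm=1219121:21 ⇒ 0xd6129a31 ⇒ little 31 9a 12 d6
L6: je op=0x63:7|imm=-24:25 ⇒ 0xc7ffffe8 ⇒ little e8 ff ff c7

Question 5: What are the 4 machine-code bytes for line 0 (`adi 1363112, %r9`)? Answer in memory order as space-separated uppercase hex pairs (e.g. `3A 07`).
0. adi fields op=0x6b:7|rd=9:4|imm=1363112:21 → word d734cca8h → a8 cc 34 d7

A8 CC 34 D7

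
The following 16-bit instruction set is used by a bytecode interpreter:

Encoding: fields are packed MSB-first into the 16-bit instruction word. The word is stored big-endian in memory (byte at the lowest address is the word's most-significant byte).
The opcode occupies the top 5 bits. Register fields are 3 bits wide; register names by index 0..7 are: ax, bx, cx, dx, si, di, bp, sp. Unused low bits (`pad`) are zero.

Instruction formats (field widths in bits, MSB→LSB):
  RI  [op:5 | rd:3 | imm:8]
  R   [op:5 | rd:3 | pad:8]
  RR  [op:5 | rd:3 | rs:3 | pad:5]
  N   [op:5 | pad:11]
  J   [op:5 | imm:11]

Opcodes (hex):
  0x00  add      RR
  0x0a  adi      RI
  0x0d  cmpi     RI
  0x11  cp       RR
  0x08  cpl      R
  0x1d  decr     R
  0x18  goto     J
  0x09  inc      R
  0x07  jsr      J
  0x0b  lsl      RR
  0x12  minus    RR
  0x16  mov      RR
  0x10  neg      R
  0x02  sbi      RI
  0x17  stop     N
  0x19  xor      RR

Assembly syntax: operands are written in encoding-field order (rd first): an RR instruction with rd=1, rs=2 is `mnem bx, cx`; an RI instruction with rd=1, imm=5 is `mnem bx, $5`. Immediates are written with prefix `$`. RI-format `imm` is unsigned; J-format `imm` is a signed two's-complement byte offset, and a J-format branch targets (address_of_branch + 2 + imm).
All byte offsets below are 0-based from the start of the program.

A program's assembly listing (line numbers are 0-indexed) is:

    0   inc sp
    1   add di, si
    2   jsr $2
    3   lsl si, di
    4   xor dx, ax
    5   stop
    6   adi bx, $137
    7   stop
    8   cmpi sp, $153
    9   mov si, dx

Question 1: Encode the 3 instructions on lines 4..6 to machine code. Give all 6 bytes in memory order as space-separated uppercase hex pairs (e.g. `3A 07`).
line 4 (xor): pack op=0x19:5|rd=3:3|rs=0:3|pad=0:5 = 0xcb00; big→ cb 00
line 5 (stop): pack op=0x17:5|pad=0:11 = 0xb800; big→ b8 00
line 6 (adi): pack op=0xa:5|rd=1:3|imm=137:8 = 0x5189; big→ 51 89

CB 00 B8 00 51 89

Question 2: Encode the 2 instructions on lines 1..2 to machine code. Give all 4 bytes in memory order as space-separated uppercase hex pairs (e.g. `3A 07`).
05 80 38 02

1. add fields op=0x0:5|rd=5:3|rs=4:3|pad=0:5 → word 0580h → 05 80
2. jsr fields op=0x7:5|imm=2:11 → word 3802h → 38 02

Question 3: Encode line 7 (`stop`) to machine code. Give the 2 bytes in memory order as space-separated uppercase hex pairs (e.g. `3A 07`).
B8 00

line 7 (stop): pack op=0x17:5|pad=0:11 = 0xb800; big→ b8 00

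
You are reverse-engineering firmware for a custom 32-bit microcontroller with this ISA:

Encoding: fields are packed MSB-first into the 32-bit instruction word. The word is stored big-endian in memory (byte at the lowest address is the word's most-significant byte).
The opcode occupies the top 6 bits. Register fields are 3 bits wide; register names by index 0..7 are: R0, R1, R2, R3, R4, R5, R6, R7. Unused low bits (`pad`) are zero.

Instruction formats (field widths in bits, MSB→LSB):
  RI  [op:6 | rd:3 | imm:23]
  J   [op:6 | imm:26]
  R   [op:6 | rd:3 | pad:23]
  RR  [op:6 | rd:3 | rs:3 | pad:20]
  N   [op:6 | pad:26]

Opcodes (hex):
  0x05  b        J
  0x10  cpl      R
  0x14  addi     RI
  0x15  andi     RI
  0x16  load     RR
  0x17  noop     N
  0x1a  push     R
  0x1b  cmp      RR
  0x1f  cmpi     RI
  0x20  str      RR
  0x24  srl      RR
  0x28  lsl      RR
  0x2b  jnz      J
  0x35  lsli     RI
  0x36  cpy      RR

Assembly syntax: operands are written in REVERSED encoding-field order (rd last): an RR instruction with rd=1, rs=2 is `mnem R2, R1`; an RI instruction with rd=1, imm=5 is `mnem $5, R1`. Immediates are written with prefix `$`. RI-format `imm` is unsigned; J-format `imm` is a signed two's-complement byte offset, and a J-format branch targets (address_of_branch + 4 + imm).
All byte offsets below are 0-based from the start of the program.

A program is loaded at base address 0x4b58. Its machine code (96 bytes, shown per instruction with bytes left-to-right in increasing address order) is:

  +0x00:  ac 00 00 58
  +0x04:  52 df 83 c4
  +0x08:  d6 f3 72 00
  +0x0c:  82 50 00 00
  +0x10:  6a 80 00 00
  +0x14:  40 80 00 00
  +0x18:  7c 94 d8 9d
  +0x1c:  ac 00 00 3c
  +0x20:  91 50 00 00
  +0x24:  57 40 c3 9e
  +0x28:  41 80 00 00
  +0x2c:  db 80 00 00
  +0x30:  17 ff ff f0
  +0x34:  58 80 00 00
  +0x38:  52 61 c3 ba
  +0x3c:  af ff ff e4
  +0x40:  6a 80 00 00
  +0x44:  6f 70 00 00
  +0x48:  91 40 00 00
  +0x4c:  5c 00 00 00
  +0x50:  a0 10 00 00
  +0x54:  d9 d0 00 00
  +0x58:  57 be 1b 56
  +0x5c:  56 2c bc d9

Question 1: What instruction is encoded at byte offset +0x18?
cmpi $1366173, R1

@+18  big-endian(7c 94 d8 9d) = 0x7c94d89d
  op=0x7c94d89d>>26=0x1f ⇒ cmpi (RI)
  rd@[25:23]=0x1 ⇒ R1
  imm@[22:0]=0x14d89d ⇒ $1366173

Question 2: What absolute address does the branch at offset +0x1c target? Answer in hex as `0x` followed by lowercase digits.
[1c] ac 00 00 3c → 0xac00003c
  opcode bits[31:26]=0x2b: jnz/J
  [25:0] imm=60 = $60
  target = base 0x4b58 + off 0x1c + 4 + imm 60 = 0x4bb4

0x4bb4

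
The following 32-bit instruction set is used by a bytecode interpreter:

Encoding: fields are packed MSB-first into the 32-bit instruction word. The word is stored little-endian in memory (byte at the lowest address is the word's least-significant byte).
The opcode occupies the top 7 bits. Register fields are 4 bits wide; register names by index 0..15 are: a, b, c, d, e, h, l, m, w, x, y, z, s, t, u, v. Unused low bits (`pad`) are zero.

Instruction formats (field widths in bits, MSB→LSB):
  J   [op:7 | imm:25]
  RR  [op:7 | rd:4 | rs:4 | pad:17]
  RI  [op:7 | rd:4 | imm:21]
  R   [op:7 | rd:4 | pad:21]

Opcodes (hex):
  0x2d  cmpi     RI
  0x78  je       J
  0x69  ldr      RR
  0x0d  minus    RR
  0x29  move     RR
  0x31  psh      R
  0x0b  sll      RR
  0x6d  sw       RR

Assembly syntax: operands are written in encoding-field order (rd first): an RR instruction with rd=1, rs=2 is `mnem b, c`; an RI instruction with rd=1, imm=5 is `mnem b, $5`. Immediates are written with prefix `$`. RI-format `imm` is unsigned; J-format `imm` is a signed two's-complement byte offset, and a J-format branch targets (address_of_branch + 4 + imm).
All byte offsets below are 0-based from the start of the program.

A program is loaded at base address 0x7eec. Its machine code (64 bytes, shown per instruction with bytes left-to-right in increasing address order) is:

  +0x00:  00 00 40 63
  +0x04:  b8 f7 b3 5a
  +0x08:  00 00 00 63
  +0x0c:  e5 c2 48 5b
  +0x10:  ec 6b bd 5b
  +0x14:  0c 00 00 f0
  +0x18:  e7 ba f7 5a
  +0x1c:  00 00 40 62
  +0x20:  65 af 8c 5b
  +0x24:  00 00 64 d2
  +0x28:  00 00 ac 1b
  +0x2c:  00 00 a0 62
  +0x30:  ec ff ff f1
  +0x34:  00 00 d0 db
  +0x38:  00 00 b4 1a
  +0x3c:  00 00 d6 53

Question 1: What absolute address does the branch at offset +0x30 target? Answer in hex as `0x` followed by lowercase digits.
0x7f0c

off 0x30: read ec ff ff f1 as little → 0xf1ffffec
  top 7b → 0x78 → je [J]
  [24:0] imm=33554412 (s25→-20) = $-20
  target = base 0x7eec + off 0x30 + 4 + imm -20 = 0x7f0c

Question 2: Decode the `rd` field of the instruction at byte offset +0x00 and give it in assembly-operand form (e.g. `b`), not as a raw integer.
y

[00] 00 00 40 63 → 0x63400000
  op=0x63400000>>25=0x31 ⇒ psh (R)
  rd: (w>>21)&0xf=0xa → y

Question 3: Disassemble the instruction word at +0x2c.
psh h

[2c] 00 00 a0 62 → 0x62a00000
  top 7b → 0x31 → psh [R]
  rd: (w>>21)&0xf=0x5 → h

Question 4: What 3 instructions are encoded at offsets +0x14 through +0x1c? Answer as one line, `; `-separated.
je $12; cmpi m, $1555175; psh c

[14] 0c 00 00 f0 → 0xf000000c
  opcode bits[31:25]=0x78: je/J
  imm: (w>>0)&0x1ffffff=0xc → $12
[18] e7 ba f7 5a → 0x5af7bae7
  opcode bits[31:25]=0x2d: cmpi/RI
  rd: (w>>21)&0xf=0x7 → m
  imm: (w>>0)&0x1fffff=0x17bae7 → $1555175
[1c] 00 00 40 62 → 0x62400000
  opcode bits[31:25]=0x31: psh/R
  rd: (w>>21)&0xf=0x2 → c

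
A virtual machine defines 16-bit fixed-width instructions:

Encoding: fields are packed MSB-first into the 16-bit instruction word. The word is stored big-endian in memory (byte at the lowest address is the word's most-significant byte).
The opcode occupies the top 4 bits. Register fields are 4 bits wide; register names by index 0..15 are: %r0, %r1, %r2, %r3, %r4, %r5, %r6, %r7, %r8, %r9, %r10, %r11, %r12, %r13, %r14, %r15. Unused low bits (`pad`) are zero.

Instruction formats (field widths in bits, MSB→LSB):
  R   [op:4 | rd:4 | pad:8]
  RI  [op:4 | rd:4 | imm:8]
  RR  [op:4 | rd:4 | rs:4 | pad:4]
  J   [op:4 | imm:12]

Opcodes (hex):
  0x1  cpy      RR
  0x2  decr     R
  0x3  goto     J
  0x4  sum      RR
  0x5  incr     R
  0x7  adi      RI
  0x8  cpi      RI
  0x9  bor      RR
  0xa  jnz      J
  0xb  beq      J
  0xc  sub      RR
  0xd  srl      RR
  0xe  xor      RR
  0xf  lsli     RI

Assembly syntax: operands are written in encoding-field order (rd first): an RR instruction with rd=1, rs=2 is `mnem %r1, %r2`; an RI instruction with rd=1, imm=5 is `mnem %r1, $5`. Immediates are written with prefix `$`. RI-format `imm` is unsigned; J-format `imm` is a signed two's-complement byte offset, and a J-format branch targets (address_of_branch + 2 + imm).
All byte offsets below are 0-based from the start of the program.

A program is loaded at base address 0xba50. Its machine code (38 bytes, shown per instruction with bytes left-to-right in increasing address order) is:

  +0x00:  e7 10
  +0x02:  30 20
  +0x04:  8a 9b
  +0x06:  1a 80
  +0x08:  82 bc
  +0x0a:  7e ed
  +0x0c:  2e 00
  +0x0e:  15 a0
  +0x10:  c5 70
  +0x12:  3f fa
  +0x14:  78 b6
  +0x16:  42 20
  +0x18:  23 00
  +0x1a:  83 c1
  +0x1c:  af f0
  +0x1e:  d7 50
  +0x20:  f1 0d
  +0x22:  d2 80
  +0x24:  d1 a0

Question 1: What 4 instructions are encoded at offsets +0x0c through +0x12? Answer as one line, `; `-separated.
+0x0c: 2e 00 ⇒ word 0x2e00 (big)
  op=0x2e00>>12=0x2 ⇒ decr (R)
  rd@[11:8]=0xe ⇒ %r14
+0x0e: 15 a0 ⇒ word 0x15a0 (big)
  op=0x15a0>>12=0x1 ⇒ cpy (RR)
  rd@[11:8]=0x5 ⇒ %r5
  rs@[7:4]=0xa ⇒ %r10
+0x10: c5 70 ⇒ word 0xc570 (big)
  op=0xc570>>12=0xc ⇒ sub (RR)
  rd@[11:8]=0x5 ⇒ %r5
  rs@[7:4]=0x7 ⇒ %r7
+0x12: 3f fa ⇒ word 0x3ffa (big)
  op=0x3ffa>>12=0x3 ⇒ goto (J)
  imm@[11:0]=0xffa (s12→-6) ⇒ $-6

decr %r14; cpy %r5, %r10; sub %r5, %r7; goto $-6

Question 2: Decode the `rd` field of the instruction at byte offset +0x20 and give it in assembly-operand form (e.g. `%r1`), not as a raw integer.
%r1

+0x20: f1 0d ⇒ word 0xf10d (big)
  opcode bits[15:12]=0xf: lsli/RI
  rd@[11:8]=0x1 ⇒ %r1
  imm@[7:0]=0xd ⇒ $13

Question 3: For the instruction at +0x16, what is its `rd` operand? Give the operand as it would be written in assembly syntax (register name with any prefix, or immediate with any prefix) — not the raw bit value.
%r2

off 0x16: read 42 20 as big → 0x4220
  op=0x4220>>12=0x4 ⇒ sum (RR)
  [11:8] rd=2 = %r2
  [7:4] rs=2 = %r2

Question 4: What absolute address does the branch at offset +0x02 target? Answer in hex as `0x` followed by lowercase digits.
@+02  big-endian(30 20) = 0x3020
  top 4b → 0x3 → goto [J]
  imm@[11:0]=0x20 ⇒ $32
  target = base 0xba50 + off 0x02 + 2 + imm 32 = 0xba74

0xba74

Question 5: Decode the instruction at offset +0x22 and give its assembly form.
srl %r2, %r8

@+22  big-endian(d2 80) = 0xd280
  opcode bits[15:12]=0xd: srl/RR
  rd@[11:8]=0x2 ⇒ %r2
  rs@[7:4]=0x8 ⇒ %r8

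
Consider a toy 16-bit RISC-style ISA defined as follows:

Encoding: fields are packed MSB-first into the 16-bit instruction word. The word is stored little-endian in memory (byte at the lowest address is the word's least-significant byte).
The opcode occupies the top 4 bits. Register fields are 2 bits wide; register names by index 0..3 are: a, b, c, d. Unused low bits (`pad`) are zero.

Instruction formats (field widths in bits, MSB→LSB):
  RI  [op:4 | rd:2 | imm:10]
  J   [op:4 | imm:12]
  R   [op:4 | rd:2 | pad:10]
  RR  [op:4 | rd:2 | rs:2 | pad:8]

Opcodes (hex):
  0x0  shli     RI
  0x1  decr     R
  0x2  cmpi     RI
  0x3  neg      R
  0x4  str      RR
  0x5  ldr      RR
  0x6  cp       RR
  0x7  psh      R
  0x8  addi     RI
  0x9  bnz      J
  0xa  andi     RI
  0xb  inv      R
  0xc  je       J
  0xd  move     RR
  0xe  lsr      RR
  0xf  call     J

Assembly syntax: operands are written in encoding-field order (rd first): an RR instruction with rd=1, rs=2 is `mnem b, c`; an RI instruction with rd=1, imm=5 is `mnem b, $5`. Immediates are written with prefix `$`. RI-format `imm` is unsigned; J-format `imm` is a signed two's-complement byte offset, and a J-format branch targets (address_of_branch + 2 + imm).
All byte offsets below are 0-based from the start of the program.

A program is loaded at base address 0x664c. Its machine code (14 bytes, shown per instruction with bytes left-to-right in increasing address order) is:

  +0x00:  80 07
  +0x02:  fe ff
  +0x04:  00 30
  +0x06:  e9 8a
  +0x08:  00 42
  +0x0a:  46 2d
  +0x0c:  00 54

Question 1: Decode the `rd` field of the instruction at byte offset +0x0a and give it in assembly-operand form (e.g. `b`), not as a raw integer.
d

[0a] 46 2d → 0x2d46
  top 4b → 0x2 → cmpi [RI]
  rd@[11:10]=0x3 ⇒ d
  imm@[9:0]=0x146 ⇒ $326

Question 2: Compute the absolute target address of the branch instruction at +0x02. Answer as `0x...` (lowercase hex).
@+02  little-endian(fe ff) = 0xfffe
  opcode bits[15:12]=0xf: call/J
  [11:0] imm=4094 (s12→-2) = $-2
  target = base 0x664c + off 0x02 + 2 + imm -2 = 0x664e

0x664e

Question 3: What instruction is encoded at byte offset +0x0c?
off 0x0c: read 00 54 as little → 0x5400
  op=0x5400>>12=0x5 ⇒ ldr (RR)
  rd@[11:10]=0x1 ⇒ b
  rs@[9:8]=0x0 ⇒ a

ldr b, a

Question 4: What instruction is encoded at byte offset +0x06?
addi c, $745

[06] e9 8a → 0x8ae9
  opcode bits[15:12]=0x8: addi/RI
  [11:10] rd=2 = c
  [9:0] imm=745 = $745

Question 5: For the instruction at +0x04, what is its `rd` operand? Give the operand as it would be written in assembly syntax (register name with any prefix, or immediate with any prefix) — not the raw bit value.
a

@+04  little-endian(00 30) = 0x3000
  top 4b → 0x3 → neg [R]
  rd@[11:10]=0x0 ⇒ a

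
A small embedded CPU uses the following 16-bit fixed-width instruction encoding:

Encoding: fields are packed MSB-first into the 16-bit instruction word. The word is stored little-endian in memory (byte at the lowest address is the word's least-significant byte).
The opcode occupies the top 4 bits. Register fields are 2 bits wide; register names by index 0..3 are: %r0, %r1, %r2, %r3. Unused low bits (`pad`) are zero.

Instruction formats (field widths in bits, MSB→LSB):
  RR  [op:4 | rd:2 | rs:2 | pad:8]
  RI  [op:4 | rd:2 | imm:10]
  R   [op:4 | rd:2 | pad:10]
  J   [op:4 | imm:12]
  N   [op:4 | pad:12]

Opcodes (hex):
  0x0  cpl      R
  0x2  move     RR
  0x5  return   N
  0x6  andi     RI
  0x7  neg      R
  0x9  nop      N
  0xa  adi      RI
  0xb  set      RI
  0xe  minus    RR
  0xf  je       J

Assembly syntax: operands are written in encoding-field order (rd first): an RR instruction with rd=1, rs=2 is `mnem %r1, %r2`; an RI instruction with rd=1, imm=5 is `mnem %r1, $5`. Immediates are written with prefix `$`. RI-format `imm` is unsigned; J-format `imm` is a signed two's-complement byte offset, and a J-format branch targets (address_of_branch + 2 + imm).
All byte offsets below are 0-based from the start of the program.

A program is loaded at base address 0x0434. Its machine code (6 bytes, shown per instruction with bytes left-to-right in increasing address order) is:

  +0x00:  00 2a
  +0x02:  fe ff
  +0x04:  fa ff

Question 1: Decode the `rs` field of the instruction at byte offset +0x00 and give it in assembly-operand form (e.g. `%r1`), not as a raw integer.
[00] 00 2a → 0x2a00
  op=0x2a00>>12=0x2 ⇒ move (RR)
  rd: (w>>10)&0x3=0x2 → %r2
  rs: (w>>8)&0x3=0x2 → %r2

%r2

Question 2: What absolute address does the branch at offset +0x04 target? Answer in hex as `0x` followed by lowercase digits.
[04] fa ff → 0xfffa
  opcode bits[15:12]=0xf: je/J
  [11:0] imm=4090 (s12→-6) = $-6
  target = base 0x0434 + off 0x04 + 2 + imm -6 = 0x0434

0x0434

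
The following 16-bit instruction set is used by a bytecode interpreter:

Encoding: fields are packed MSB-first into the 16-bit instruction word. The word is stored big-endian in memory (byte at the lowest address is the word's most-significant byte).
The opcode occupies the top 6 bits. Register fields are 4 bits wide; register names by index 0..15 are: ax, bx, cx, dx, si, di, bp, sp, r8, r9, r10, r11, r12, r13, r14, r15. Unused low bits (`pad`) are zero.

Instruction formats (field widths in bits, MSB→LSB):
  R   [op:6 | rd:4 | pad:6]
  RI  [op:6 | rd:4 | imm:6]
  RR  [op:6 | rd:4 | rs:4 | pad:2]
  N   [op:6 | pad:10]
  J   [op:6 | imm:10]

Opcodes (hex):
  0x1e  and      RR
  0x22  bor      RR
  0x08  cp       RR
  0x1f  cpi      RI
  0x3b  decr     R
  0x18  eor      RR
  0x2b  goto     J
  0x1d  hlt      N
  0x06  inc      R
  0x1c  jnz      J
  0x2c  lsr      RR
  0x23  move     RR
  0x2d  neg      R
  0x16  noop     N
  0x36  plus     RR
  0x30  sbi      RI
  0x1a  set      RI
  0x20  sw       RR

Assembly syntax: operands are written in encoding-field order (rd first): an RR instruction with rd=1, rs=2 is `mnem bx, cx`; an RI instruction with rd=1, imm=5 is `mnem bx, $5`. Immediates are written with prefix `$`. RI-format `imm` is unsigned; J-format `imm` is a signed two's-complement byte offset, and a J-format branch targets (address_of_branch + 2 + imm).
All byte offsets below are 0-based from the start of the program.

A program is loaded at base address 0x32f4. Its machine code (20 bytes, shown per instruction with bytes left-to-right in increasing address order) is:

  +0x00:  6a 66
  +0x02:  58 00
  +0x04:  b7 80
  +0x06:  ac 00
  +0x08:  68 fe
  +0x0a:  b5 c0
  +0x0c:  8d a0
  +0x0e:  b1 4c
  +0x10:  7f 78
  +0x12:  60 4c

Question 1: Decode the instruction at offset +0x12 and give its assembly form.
[12] 60 4c → 0x604c
  opcode bits[15:10]=0x18: eor/RR
  [9:6] rd=1 = bx
  [5:2] rs=3 = dx

eor bx, dx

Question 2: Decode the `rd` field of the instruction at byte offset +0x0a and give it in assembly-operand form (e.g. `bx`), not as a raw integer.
sp

[0a] b5 c0 → 0xb5c0
  opcode bits[15:10]=0x2d: neg/R
  rd: (w>>6)&0xf=0x7 → sp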